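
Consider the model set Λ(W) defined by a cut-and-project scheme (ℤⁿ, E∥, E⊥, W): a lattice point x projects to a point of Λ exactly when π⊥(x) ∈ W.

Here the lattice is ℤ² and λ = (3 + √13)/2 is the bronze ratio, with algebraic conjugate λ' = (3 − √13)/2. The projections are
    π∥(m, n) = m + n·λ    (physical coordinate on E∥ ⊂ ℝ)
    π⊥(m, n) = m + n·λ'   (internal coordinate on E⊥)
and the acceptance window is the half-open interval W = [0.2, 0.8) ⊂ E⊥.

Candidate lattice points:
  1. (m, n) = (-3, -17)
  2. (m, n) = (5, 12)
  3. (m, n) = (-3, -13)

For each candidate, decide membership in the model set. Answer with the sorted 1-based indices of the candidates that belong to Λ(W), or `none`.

Compute λ' = (3−√13)/2 = -0.302776, so π⊥(m,n) = m -0.302776·n.
#1 (-3,-17): internal coord -3 + (-17)·λ' = +2.147186; +2.147186 ∉ [0.2, 0.8) → out
#2 (5,12): internal coord 5 + (12)·λ' = +1.366692; +1.366692 ∉ [0.2, 0.8) → out
#3 (-3,-13): internal coord -3 + (-13)·λ' = +0.936083; +0.936083 ∉ [0.2, 0.8) → out

none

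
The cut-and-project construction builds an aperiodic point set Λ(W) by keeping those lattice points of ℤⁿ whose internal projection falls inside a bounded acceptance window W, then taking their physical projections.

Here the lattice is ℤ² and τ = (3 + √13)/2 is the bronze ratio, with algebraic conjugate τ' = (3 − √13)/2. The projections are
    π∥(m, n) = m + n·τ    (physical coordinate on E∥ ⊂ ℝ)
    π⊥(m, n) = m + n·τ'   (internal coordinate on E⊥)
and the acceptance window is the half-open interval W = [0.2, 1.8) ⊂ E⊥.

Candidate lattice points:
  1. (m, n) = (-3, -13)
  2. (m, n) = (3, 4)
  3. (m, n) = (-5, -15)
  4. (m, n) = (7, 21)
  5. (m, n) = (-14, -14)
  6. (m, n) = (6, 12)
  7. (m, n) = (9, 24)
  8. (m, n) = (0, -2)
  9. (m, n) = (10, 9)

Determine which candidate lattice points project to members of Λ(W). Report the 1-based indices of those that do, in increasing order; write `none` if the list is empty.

1, 2, 4, 7, 8

Compute τ' = (3−√13)/2 = -0.3028, so π⊥(m,n) = m -0.3028·n.
candidate 1: (m,n)=(-3,-13) → π∥ = -3-13·τ ≈ -45.9361, π⊥ = -3-13·τ' ≈ 0.9361 ∈ [0.2, 1.8) ⇒ IN Λ
candidate 2: (m,n)=(3,4) → π∥ = 3+4·τ ≈ 16.2111, π⊥ = 3+4·τ' ≈ 1.7889 ∈ [0.2, 1.8) ⇒ IN Λ
candidate 3: (m,n)=(-5,-15) → π∥ = -5-15·τ ≈ -54.5416, π⊥ = -5-15·τ' ≈ -0.4584 ∉ [0.2, 1.8) ⇒ out
candidate 4: (m,n)=(7,21) → π∥ = 7+21·τ ≈ 76.3583, π⊥ = 7+21·τ' ≈ 0.6417 ∈ [0.2, 1.8) ⇒ IN Λ
candidate 5: (m,n)=(-14,-14) → π∥ = -14-14·τ ≈ -60.2389, π⊥ = -14-14·τ' ≈ -9.7611 ∉ [0.2, 1.8) ⇒ out
candidate 6: (m,n)=(6,12) → π∥ = 6+12·τ ≈ 45.6333, π⊥ = 6+12·τ' ≈ 2.3667 ∉ [0.2, 1.8) ⇒ out
candidate 7: (m,n)=(9,24) → π∥ = 9+24·τ ≈ 88.2666, π⊥ = 9+24·τ' ≈ 1.7334 ∈ [0.2, 1.8) ⇒ IN Λ
candidate 8: (m,n)=(0,-2) → π∥ = 0-2·τ ≈ -6.6056, π⊥ = 0-2·τ' ≈ 0.6056 ∈ [0.2, 1.8) ⇒ IN Λ
candidate 9: (m,n)=(10,9) → π∥ = 10+9·τ ≈ 39.7250, π⊥ = 10+9·τ' ≈ 7.2750 ∉ [0.2, 1.8) ⇒ out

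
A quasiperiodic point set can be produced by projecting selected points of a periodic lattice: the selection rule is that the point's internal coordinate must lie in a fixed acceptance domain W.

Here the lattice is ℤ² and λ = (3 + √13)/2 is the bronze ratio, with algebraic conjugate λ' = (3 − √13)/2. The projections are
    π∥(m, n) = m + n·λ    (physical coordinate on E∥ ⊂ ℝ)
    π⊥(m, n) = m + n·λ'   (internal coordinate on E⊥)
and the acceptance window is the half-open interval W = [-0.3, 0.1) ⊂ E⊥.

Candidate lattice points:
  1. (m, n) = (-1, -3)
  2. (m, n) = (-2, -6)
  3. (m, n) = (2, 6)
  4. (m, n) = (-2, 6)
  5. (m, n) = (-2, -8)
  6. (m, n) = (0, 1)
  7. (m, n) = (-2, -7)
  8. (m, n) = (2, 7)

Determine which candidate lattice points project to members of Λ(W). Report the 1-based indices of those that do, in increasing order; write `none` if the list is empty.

1, 2, 8

Numerically λ ≈ 3.30278 and λ' = −1/λ ≈ -0.30278.
[1] lift (-1,-3): star map gives -0.09167; window check -0.3 ≤ -0.09167 < 0.1 is true → IN Λ
[2] lift (-2,-6): star map gives -0.18335; window check -0.3 ≤ -0.18335 < 0.1 is true → IN Λ
[3] lift (2,6): star map gives 0.18335; window check -0.3 ≤ 0.18335 < 0.1 is false → out
[4] lift (-2,6): star map gives -3.81665; window check -0.3 ≤ -3.81665 < 0.1 is false → out
[5] lift (-2,-8): star map gives 0.42221; window check -0.3 ≤ 0.42221 < 0.1 is false → out
[6] lift (0,1): star map gives -0.30278; window check -0.3 ≤ -0.30278 < 0.1 is false → out
[7] lift (-2,-7): star map gives 0.11943; window check -0.3 ≤ 0.11943 < 0.1 is false → out
[8] lift (2,7): star map gives -0.11943; window check -0.3 ≤ -0.11943 < 0.1 is true → IN Λ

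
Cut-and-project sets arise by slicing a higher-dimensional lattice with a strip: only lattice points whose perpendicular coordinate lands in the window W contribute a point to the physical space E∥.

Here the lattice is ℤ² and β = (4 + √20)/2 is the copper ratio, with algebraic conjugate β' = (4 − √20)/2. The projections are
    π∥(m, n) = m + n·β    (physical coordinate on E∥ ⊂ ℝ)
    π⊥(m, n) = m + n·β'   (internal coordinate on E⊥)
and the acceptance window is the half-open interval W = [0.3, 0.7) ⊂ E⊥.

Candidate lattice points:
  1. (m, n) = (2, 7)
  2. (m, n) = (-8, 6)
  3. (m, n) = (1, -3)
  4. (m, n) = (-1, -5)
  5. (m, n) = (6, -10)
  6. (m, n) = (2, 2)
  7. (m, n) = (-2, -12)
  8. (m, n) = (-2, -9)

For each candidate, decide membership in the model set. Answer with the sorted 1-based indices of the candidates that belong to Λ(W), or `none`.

β' = (4−√20)/2 ≈ -0.23607.
#1 (2,7): internal coord 2 + (7)·β' = +0.34752; +0.34752 ∈ [0.3, 0.7) → IN Λ
#2 (-8,6): internal coord -8 + (6)·β' = -9.41641; -9.41641 ∉ [0.3, 0.7) → out
#3 (1,-3): internal coord 1 + (-3)·β' = +1.70820; +1.70820 ∉ [0.3, 0.7) → out
#4 (-1,-5): internal coord -1 + (-5)·β' = +0.18034; +0.18034 ∉ [0.3, 0.7) → out
#5 (6,-10): internal coord 6 + (-10)·β' = +8.36068; +8.36068 ∉ [0.3, 0.7) → out
#6 (2,2): internal coord 2 + (2)·β' = +1.52786; +1.52786 ∉ [0.3, 0.7) → out
#7 (-2,-12): internal coord -2 + (-12)·β' = +0.83282; +0.83282 ∉ [0.3, 0.7) → out
#8 (-2,-9): internal coord -2 + (-9)·β' = +0.12461; +0.12461 ∉ [0.3, 0.7) → out

1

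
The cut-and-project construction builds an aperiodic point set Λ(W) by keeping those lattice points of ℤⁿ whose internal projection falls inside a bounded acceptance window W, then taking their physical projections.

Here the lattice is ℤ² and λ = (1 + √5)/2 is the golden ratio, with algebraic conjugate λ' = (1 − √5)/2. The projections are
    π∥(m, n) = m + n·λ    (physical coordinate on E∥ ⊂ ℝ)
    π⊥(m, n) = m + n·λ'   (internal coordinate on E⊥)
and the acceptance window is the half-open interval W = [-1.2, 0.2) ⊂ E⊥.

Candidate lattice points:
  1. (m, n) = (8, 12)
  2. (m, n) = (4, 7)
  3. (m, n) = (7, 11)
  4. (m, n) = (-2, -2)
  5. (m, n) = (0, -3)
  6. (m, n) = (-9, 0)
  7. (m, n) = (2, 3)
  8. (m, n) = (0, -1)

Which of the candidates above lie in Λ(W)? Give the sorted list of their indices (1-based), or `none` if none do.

2, 4, 7

λ' = (1−√5)/2 ≈ -0.6180.
[1] lift (8,12): star map gives 0.5836; window check -1.2 ≤ 0.5836 < 0.2 is false → out
[2] lift (4,7): star map gives -0.3262; window check -1.2 ≤ -0.3262 < 0.2 is true → IN Λ
[3] lift (7,11): star map gives 0.2016; window check -1.2 ≤ 0.2016 < 0.2 is false → out
[4] lift (-2,-2): star map gives -0.7639; window check -1.2 ≤ -0.7639 < 0.2 is true → IN Λ
[5] lift (0,-3): star map gives 1.8541; window check -1.2 ≤ 1.8541 < 0.2 is false → out
[6] lift (-9,0): star map gives -9.0000; window check -1.2 ≤ -9.0000 < 0.2 is false → out
[7] lift (2,3): star map gives 0.1459; window check -1.2 ≤ 0.1459 < 0.2 is true → IN Λ
[8] lift (0,-1): star map gives 0.6180; window check -1.2 ≤ 0.6180 < 0.2 is false → out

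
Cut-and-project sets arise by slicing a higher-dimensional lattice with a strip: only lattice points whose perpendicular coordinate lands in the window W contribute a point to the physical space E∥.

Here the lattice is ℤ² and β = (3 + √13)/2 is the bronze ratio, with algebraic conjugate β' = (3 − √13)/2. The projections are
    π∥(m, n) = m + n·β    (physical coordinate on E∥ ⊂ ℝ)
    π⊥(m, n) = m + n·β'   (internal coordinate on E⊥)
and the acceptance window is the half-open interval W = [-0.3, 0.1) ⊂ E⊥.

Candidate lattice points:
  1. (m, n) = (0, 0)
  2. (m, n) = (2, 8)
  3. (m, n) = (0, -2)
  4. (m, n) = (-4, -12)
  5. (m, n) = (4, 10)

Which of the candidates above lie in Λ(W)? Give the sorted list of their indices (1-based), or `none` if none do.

Compute β' = (3−√13)/2 = -0.30278, so π⊥(m,n) = m -0.30278·n.
candidate 1: (m,n)=(0,0) → π∥ = 0+0·β ≈ 0.00000, π⊥ = 0+0·β' ≈ 0.00000 ∈ [-0.3, 0.1) ⇒ IN Λ
candidate 2: (m,n)=(2,8) → π∥ = 2+8·β ≈ 28.42221, π⊥ = 2+8·β' ≈ -0.42221 ∉ [-0.3, 0.1) ⇒ out
candidate 3: (m,n)=(0,-2) → π∥ = 0-2·β ≈ -6.60555, π⊥ = 0-2·β' ≈ 0.60555 ∉ [-0.3, 0.1) ⇒ out
candidate 4: (m,n)=(-4,-12) → π∥ = -4-12·β ≈ -43.63331, π⊥ = -4-12·β' ≈ -0.36669 ∉ [-0.3, 0.1) ⇒ out
candidate 5: (m,n)=(4,10) → π∥ = 4+10·β ≈ 37.02776, π⊥ = 4+10·β' ≈ 0.97224 ∉ [-0.3, 0.1) ⇒ out

1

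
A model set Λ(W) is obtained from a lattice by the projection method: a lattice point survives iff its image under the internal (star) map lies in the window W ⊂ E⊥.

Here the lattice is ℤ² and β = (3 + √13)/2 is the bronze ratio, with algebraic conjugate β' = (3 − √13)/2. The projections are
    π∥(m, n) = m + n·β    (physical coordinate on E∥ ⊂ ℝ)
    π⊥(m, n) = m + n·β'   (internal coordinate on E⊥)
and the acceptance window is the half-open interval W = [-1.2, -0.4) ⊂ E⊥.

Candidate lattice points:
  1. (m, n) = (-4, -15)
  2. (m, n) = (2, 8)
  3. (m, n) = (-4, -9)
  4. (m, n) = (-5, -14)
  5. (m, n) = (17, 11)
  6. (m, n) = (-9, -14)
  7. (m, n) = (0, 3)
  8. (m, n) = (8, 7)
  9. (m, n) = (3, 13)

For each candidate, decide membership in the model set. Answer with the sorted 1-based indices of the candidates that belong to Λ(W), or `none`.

2, 4, 7, 9

Compute β' = (3−√13)/2 = -0.3028, so π⊥(m,n) = m -0.3028·n.
candidate 1: (m,n)=(-4,-15) → π∥ = -4-15·β ≈ -53.5416, π⊥ = -4-15·β' ≈ 0.5416 ∉ [-1.2, -0.4) ⇒ out
candidate 2: (m,n)=(2,8) → π∥ = 2+8·β ≈ 28.4222, π⊥ = 2+8·β' ≈ -0.4222 ∈ [-1.2, -0.4) ⇒ IN Λ
candidate 3: (m,n)=(-4,-9) → π∥ = -4-9·β ≈ -33.7250, π⊥ = -4-9·β' ≈ -1.2750 ∉ [-1.2, -0.4) ⇒ out
candidate 4: (m,n)=(-5,-14) → π∥ = -5-14·β ≈ -51.2389, π⊥ = -5-14·β' ≈ -0.7611 ∈ [-1.2, -0.4) ⇒ IN Λ
candidate 5: (m,n)=(17,11) → π∥ = 17+11·β ≈ 53.3305, π⊥ = 17+11·β' ≈ 13.6695 ∉ [-1.2, -0.4) ⇒ out
candidate 6: (m,n)=(-9,-14) → π∥ = -9-14·β ≈ -55.2389, π⊥ = -9-14·β' ≈ -4.7611 ∉ [-1.2, -0.4) ⇒ out
candidate 7: (m,n)=(0,3) → π∥ = 0+3·β ≈ 9.9083, π⊥ = 0+3·β' ≈ -0.9083 ∈ [-1.2, -0.4) ⇒ IN Λ
candidate 8: (m,n)=(8,7) → π∥ = 8+7·β ≈ 31.1194, π⊥ = 8+7·β' ≈ 5.8806 ∉ [-1.2, -0.4) ⇒ out
candidate 9: (m,n)=(3,13) → π∥ = 3+13·β ≈ 45.9361, π⊥ = 3+13·β' ≈ -0.9361 ∈ [-1.2, -0.4) ⇒ IN Λ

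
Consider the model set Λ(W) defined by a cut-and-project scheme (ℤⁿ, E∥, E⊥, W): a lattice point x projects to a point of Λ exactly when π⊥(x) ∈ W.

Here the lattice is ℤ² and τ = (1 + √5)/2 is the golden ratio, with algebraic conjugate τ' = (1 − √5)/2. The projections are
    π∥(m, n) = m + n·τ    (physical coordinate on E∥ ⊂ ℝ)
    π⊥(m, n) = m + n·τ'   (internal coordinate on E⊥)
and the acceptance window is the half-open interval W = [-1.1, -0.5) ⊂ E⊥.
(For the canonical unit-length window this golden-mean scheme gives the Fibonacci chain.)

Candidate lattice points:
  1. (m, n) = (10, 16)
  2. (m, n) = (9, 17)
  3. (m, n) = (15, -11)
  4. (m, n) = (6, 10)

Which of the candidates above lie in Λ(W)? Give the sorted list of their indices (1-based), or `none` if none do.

none

Numerically τ ≈ 1.61803 and τ' = −1/τ ≈ -0.61803.
candidate 1: (m,n)=(10,16) → π∥ = 10+16·τ ≈ 35.88854, π⊥ = 10+16·τ' ≈ 0.11146 ∉ [-1.1, -0.5) ⇒ out
candidate 2: (m,n)=(9,17) → π∥ = 9+17·τ ≈ 36.50658, π⊥ = 9+17·τ' ≈ -1.50658 ∉ [-1.1, -0.5) ⇒ out
candidate 3: (m,n)=(15,-11) → π∥ = 15-11·τ ≈ -2.79837, π⊥ = 15-11·τ' ≈ 21.79837 ∉ [-1.1, -0.5) ⇒ out
candidate 4: (m,n)=(6,10) → π∥ = 6+10·τ ≈ 22.18034, π⊥ = 6+10·τ' ≈ -0.18034 ∉ [-1.1, -0.5) ⇒ out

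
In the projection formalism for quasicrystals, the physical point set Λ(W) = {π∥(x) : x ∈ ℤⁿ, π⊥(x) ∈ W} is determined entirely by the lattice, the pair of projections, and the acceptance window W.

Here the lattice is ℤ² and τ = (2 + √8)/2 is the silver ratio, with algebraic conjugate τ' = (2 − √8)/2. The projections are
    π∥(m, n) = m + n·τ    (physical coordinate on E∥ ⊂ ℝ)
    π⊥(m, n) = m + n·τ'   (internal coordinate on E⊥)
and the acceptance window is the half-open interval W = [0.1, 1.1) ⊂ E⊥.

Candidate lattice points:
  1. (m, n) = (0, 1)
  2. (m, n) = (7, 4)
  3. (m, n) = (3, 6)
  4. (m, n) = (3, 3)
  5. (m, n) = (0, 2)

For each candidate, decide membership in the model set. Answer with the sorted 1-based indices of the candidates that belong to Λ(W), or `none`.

3

τ' = (2−√8)/2 ≈ -0.4142.
candidate 1: (m,n)=(0,1) → π∥ = 0+1·τ ≈ 2.4142, π⊥ = 0+1·τ' ≈ -0.4142 ∉ [0.1, 1.1) ⇒ out
candidate 2: (m,n)=(7,4) → π∥ = 7+4·τ ≈ 16.6569, π⊥ = 7+4·τ' ≈ 5.3431 ∉ [0.1, 1.1) ⇒ out
candidate 3: (m,n)=(3,6) → π∥ = 3+6·τ ≈ 17.4853, π⊥ = 3+6·τ' ≈ 0.5147 ∈ [0.1, 1.1) ⇒ IN Λ
candidate 4: (m,n)=(3,3) → π∥ = 3+3·τ ≈ 10.2426, π⊥ = 3+3·τ' ≈ 1.7574 ∉ [0.1, 1.1) ⇒ out
candidate 5: (m,n)=(0,2) → π∥ = 0+2·τ ≈ 4.8284, π⊥ = 0+2·τ' ≈ -0.8284 ∉ [0.1, 1.1) ⇒ out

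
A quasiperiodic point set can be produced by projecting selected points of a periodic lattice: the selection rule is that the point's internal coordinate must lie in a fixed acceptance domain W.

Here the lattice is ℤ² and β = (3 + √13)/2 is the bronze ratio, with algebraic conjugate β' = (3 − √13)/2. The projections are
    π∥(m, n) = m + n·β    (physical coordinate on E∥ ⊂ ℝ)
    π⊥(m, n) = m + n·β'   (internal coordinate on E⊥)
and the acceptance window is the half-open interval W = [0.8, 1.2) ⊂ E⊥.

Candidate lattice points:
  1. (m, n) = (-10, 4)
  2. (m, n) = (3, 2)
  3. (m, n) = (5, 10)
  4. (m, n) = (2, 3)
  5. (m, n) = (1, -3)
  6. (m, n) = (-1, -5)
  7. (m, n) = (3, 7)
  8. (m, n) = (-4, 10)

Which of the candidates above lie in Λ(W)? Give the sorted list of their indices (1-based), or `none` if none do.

Compute β' = (3−√13)/2 = -0.302776, so π⊥(m,n) = m -0.302776·n.
candidate 1: (m,n)=(-10,4) → π∥ = -10+4·β ≈ 3.211103, π⊥ = -10+4·β' ≈ -11.211103 ∉ [0.8, 1.2) ⇒ out
candidate 2: (m,n)=(3,2) → π∥ = 3+2·β ≈ 9.605551, π⊥ = 3+2·β' ≈ 2.394449 ∉ [0.8, 1.2) ⇒ out
candidate 3: (m,n)=(5,10) → π∥ = 5+10·β ≈ 38.027756, π⊥ = 5+10·β' ≈ 1.972244 ∉ [0.8, 1.2) ⇒ out
candidate 4: (m,n)=(2,3) → π∥ = 2+3·β ≈ 11.908327, π⊥ = 2+3·β' ≈ 1.091673 ∈ [0.8, 1.2) ⇒ IN Λ
candidate 5: (m,n)=(1,-3) → π∥ = 1-3·β ≈ -8.908327, π⊥ = 1-3·β' ≈ 1.908327 ∉ [0.8, 1.2) ⇒ out
candidate 6: (m,n)=(-1,-5) → π∥ = -1-5·β ≈ -17.513878, π⊥ = -1-5·β' ≈ 0.513878 ∉ [0.8, 1.2) ⇒ out
candidate 7: (m,n)=(3,7) → π∥ = 3+7·β ≈ 26.119429, π⊥ = 3+7·β' ≈ 0.880571 ∈ [0.8, 1.2) ⇒ IN Λ
candidate 8: (m,n)=(-4,10) → π∥ = -4+10·β ≈ 29.027756, π⊥ = -4+10·β' ≈ -7.027756 ∉ [0.8, 1.2) ⇒ out

4, 7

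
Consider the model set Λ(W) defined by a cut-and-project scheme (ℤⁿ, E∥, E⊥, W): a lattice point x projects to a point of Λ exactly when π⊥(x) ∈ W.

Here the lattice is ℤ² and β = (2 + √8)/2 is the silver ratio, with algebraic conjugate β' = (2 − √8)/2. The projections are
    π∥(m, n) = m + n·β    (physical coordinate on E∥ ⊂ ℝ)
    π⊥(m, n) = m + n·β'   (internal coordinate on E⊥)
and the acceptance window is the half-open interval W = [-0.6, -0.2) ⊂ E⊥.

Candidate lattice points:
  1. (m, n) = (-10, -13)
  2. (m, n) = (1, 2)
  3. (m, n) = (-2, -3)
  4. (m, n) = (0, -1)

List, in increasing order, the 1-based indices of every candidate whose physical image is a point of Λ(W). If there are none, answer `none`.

β' = (2−√8)/2 ≈ -0.414214.
candidate 1: (m,n)=(-10,-13) → π∥ = -10-13·β ≈ -41.384776, π⊥ = -10-13·β' ≈ -4.615224 ∉ [-0.6, -0.2) ⇒ out
candidate 2: (m,n)=(1,2) → π∥ = 1+2·β ≈ 5.828427, π⊥ = 1+2·β' ≈ 0.171573 ∉ [-0.6, -0.2) ⇒ out
candidate 3: (m,n)=(-2,-3) → π∥ = -2-3·β ≈ -9.242641, π⊥ = -2-3·β' ≈ -0.757359 ∉ [-0.6, -0.2) ⇒ out
candidate 4: (m,n)=(0,-1) → π∥ = 0-1·β ≈ -2.414214, π⊥ = 0-1·β' ≈ 0.414214 ∉ [-0.6, -0.2) ⇒ out

none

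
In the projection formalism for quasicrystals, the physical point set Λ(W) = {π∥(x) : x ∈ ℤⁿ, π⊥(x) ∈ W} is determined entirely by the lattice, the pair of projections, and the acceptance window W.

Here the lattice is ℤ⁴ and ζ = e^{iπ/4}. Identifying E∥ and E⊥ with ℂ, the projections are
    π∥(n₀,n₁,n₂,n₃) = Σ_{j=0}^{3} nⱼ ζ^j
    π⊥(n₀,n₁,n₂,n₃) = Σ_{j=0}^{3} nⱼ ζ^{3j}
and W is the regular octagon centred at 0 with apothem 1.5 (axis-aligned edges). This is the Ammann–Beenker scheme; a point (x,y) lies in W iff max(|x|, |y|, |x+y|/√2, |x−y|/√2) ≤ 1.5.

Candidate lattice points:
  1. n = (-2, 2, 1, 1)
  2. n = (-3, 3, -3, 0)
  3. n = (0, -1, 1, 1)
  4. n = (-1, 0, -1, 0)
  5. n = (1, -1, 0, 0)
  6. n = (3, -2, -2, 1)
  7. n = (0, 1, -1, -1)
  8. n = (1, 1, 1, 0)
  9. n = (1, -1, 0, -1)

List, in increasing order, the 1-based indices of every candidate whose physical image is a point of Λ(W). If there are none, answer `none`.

4, 8

Internal map: ζ^{3j} for j=0..3 gives (1,0), (−√2/2,√2/2), (0,−1), (√2/2,√2/2).
#1 (-2, 2, 1, 1): internal (-2.7071, 1.1213); octagon support 2.7071 vs apothem 1.5 → ∉ W
#2 (-3, 3, -3, 0): internal (-5.1213, 5.1213); octagon support 7.2426 vs apothem 1.5 → ∉ W
#3 (0, -1, 1, 1): internal (1.4142, -1.0000); octagon support 1.7071 vs apothem 1.5 → ∉ W
#4 (-1, 0, -1, 0): internal (-1.0000, 1.0000); octagon support 1.4142 vs apothem 1.5 → ∈ W
#5 (1, -1, 0, 0): internal (1.7071, -0.7071); octagon support 1.7071 vs apothem 1.5 → ∉ W
#6 (3, -2, -2, 1): internal (5.1213, 1.2929); octagon support 5.1213 vs apothem 1.5 → ∉ W
#7 (0, 1, -1, -1): internal (-1.4142, 1.0000); octagon support 1.7071 vs apothem 1.5 → ∉ W
#8 (1, 1, 1, 0): internal (0.2929, -0.2929); octagon support 0.4142 vs apothem 1.5 → ∈ W
#9 (1, -1, 0, -1): internal (1.0000, -1.4142); octagon support 1.7071 vs apothem 1.5 → ∉ W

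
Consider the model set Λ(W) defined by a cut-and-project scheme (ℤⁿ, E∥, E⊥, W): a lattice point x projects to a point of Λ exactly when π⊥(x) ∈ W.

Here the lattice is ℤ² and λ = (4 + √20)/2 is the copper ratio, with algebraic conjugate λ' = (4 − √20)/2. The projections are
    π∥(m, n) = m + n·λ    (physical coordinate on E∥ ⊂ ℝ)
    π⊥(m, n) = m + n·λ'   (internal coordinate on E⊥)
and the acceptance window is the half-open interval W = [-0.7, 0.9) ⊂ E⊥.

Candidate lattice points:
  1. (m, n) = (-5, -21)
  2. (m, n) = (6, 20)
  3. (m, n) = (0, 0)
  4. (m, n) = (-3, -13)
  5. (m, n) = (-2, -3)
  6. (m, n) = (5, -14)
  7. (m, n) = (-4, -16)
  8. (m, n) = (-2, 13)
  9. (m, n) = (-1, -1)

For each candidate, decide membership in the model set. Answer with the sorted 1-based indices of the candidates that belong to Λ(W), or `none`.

1, 3, 4, 7

Compute λ' = (4−√20)/2 = -0.2361, so π⊥(m,n) = m -0.2361·n.
#1 (-5,-21): internal coord -5 + (-21)·λ' = -0.0426; -0.0426 ∈ [-0.7, 0.9) → IN Λ
#2 (6,20): internal coord 6 + (20)·λ' = +1.2786; +1.2786 ∉ [-0.7, 0.9) → out
#3 (0,0): internal coord 0 + (0)·λ' = +0.0000; +0.0000 ∈ [-0.7, 0.9) → IN Λ
#4 (-3,-13): internal coord -3 + (-13)·λ' = +0.0689; +0.0689 ∈ [-0.7, 0.9) → IN Λ
#5 (-2,-3): internal coord -2 + (-3)·λ' = -1.2918; -1.2918 ∉ [-0.7, 0.9) → out
#6 (5,-14): internal coord 5 + (-14)·λ' = +8.3050; +8.3050 ∉ [-0.7, 0.9) → out
#7 (-4,-16): internal coord -4 + (-16)·λ' = -0.2229; -0.2229 ∈ [-0.7, 0.9) → IN Λ
#8 (-2,13): internal coord -2 + (13)·λ' = -5.0689; -5.0689 ∉ [-0.7, 0.9) → out
#9 (-1,-1): internal coord -1 + (-1)·λ' = -0.7639; -0.7639 ∉ [-0.7, 0.9) → out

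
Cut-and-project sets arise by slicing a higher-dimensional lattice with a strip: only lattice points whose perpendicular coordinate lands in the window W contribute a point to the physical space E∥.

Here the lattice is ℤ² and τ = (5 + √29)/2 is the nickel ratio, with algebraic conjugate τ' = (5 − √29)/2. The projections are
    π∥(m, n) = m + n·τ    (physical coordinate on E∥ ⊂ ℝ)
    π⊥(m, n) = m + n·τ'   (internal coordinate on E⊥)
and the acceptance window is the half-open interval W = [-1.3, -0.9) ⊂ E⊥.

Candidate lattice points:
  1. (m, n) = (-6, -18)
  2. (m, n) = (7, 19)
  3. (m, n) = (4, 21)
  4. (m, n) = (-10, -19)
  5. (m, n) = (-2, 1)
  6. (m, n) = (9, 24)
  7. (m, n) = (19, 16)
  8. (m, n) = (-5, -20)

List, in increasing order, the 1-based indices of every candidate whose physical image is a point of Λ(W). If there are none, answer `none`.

Numerically τ ≈ 5.1926 and τ' = −1/τ ≈ -0.1926.
#1 (-6,-18): internal coord -6 + (-18)·τ' = -2.5335; -2.5335 ∉ [-1.3, -0.9) → out
#2 (7,19): internal coord 7 + (19)·τ' = +3.3409; +3.3409 ∉ [-1.3, -0.9) → out
#3 (4,21): internal coord 4 + (21)·τ' = -0.0442; -0.0442 ∉ [-1.3, -0.9) → out
#4 (-10,-19): internal coord -10 + (-19)·τ' = -6.3409; -6.3409 ∉ [-1.3, -0.9) → out
#5 (-2,1): internal coord -2 + (1)·τ' = -2.1926; -2.1926 ∉ [-1.3, -0.9) → out
#6 (9,24): internal coord 9 + (24)·τ' = +4.3780; +4.3780 ∉ [-1.3, -0.9) → out
#7 (19,16): internal coord 19 + (16)·τ' = +15.9187; +15.9187 ∉ [-1.3, -0.9) → out
#8 (-5,-20): internal coord -5 + (-20)·τ' = -1.1484; -1.1484 ∈ [-1.3, -0.9) → IN Λ

8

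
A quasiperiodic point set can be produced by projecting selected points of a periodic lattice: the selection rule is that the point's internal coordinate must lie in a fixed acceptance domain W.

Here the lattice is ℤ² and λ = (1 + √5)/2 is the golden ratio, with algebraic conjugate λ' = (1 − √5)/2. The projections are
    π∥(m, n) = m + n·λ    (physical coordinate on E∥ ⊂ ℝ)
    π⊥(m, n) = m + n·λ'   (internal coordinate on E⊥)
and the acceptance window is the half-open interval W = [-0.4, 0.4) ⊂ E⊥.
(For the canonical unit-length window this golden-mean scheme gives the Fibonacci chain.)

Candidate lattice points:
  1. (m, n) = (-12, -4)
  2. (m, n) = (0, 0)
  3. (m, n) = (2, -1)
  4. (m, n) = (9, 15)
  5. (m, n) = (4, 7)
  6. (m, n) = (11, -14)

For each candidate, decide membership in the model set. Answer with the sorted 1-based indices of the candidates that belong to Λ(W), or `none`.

λ' = (1−√5)/2 ≈ -0.61803.
#1 (-12,-4): internal coord -12 + (-4)·λ' = -9.52786; -9.52786 ∉ [-0.4, 0.4) → out
#2 (0,0): internal coord 0 + (0)·λ' = +0.00000; +0.00000 ∈ [-0.4, 0.4) → IN Λ
#3 (2,-1): internal coord 2 + (-1)·λ' = +2.61803; +2.61803 ∉ [-0.4, 0.4) → out
#4 (9,15): internal coord 9 + (15)·λ' = -0.27051; -0.27051 ∈ [-0.4, 0.4) → IN Λ
#5 (4,7): internal coord 4 + (7)·λ' = -0.32624; -0.32624 ∈ [-0.4, 0.4) → IN Λ
#6 (11,-14): internal coord 11 + (-14)·λ' = +19.65248; +19.65248 ∉ [-0.4, 0.4) → out

2, 4, 5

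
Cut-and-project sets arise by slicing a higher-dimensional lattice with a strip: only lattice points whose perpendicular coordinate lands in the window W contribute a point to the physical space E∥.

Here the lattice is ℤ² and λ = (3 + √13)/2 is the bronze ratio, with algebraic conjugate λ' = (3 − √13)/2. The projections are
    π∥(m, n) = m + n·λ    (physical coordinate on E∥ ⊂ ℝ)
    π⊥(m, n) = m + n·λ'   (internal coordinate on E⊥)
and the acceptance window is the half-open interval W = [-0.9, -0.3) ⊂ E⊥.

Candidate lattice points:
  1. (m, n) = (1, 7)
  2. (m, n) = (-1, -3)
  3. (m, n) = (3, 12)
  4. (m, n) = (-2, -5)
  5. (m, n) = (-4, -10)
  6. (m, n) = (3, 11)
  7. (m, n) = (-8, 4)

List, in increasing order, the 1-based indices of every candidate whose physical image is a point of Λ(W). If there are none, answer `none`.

Numerically λ ≈ 3.3028 and λ' = −1/λ ≈ -0.3028.
candidate 1: (m,n)=(1,7) → π∥ = 1+7·λ ≈ 24.1194, π⊥ = 1+7·λ' ≈ -1.1194 ∉ [-0.9, -0.3) ⇒ out
candidate 2: (m,n)=(-1,-3) → π∥ = -1-3·λ ≈ -10.9083, π⊥ = -1-3·λ' ≈ -0.0917 ∉ [-0.9, -0.3) ⇒ out
candidate 3: (m,n)=(3,12) → π∥ = 3+12·λ ≈ 42.6333, π⊥ = 3+12·λ' ≈ -0.6333 ∈ [-0.9, -0.3) ⇒ IN Λ
candidate 4: (m,n)=(-2,-5) → π∥ = -2-5·λ ≈ -18.5139, π⊥ = -2-5·λ' ≈ -0.4861 ∈ [-0.9, -0.3) ⇒ IN Λ
candidate 5: (m,n)=(-4,-10) → π∥ = -4-10·λ ≈ -37.0278, π⊥ = -4-10·λ' ≈ -0.9722 ∉ [-0.9, -0.3) ⇒ out
candidate 6: (m,n)=(3,11) → π∥ = 3+11·λ ≈ 39.3305, π⊥ = 3+11·λ' ≈ -0.3305 ∈ [-0.9, -0.3) ⇒ IN Λ
candidate 7: (m,n)=(-8,4) → π∥ = -8+4·λ ≈ 5.2111, π⊥ = -8+4·λ' ≈ -9.2111 ∉ [-0.9, -0.3) ⇒ out

3, 4, 6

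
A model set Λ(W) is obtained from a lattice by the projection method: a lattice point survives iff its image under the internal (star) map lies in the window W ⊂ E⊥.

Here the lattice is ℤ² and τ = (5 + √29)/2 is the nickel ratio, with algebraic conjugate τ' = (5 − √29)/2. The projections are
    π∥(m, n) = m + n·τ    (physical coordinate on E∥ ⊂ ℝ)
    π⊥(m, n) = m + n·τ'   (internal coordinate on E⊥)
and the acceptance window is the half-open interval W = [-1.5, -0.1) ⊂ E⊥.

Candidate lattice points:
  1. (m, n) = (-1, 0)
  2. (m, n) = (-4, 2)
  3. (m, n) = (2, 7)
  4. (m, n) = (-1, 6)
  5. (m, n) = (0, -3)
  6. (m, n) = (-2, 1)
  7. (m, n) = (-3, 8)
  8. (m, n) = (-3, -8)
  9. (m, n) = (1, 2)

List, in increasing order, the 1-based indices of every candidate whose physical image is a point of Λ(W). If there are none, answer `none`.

1, 8

Compute τ' = (5−√29)/2 = -0.1926, so π⊥(m,n) = m -0.1926·n.
#1 (-1,0): internal coord -1 + (0)·τ' = -1.0000; -1.0000 ∈ [-1.5, -0.1) → IN Λ
#2 (-4,2): internal coord -4 + (2)·τ' = -4.3852; -4.3852 ∉ [-1.5, -0.1) → out
#3 (2,7): internal coord 2 + (7)·τ' = +0.6519; +0.6519 ∉ [-1.5, -0.1) → out
#4 (-1,6): internal coord -1 + (6)·τ' = -2.1555; -2.1555 ∉ [-1.5, -0.1) → out
#5 (0,-3): internal coord 0 + (-3)·τ' = +0.5777; +0.5777 ∉ [-1.5, -0.1) → out
#6 (-2,1): internal coord -2 + (1)·τ' = -2.1926; -2.1926 ∉ [-1.5, -0.1) → out
#7 (-3,8): internal coord -3 + (8)·τ' = -4.5407; -4.5407 ∉ [-1.5, -0.1) → out
#8 (-3,-8): internal coord -3 + (-8)·τ' = -1.4593; -1.4593 ∈ [-1.5, -0.1) → IN Λ
#9 (1,2): internal coord 1 + (2)·τ' = +0.6148; +0.6148 ∉ [-1.5, -0.1) → out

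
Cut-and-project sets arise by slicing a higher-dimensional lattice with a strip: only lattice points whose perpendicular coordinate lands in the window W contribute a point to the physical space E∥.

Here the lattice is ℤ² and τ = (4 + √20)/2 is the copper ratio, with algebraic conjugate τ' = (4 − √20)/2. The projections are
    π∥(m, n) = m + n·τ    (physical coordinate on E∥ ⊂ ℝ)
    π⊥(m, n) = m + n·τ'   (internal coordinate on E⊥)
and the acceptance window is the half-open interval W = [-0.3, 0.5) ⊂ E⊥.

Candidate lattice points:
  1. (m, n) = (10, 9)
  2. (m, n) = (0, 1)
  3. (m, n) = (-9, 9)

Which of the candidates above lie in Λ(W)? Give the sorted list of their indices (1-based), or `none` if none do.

τ' = (4−√20)/2 ≈ -0.2361.
[1] lift (10,9): star map gives 7.8754; window check -0.3 ≤ 7.8754 < 0.5 is false → out
[2] lift (0,1): star map gives -0.2361; window check -0.3 ≤ -0.2361 < 0.5 is true → IN Λ
[3] lift (-9,9): star map gives -11.1246; window check -0.3 ≤ -11.1246 < 0.5 is false → out

2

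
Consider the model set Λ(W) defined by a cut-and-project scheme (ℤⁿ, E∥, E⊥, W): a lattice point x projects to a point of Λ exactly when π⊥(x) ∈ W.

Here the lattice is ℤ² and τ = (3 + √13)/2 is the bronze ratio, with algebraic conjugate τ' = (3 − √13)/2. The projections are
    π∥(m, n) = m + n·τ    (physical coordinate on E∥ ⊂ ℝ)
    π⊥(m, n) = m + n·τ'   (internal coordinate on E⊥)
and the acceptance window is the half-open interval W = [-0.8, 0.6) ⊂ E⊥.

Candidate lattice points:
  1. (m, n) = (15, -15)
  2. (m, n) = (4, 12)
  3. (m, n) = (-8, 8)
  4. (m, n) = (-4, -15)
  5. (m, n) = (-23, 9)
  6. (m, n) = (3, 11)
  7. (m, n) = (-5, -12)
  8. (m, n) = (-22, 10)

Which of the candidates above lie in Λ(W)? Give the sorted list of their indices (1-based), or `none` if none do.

2, 4, 6

Numerically τ ≈ 3.302776 and τ' = −1/τ ≈ -0.302776.
candidate 1: (m,n)=(15,-15) → π∥ = 15-15·τ ≈ -34.541635, π⊥ = 15-15·τ' ≈ 19.541635 ∉ [-0.8, 0.6) ⇒ out
candidate 2: (m,n)=(4,12) → π∥ = 4+12·τ ≈ 43.633308, π⊥ = 4+12·τ' ≈ 0.366692 ∈ [-0.8, 0.6) ⇒ IN Λ
candidate 3: (m,n)=(-8,8) → π∥ = -8+8·τ ≈ 18.422205, π⊥ = -8+8·τ' ≈ -10.422205 ∉ [-0.8, 0.6) ⇒ out
candidate 4: (m,n)=(-4,-15) → π∥ = -4-15·τ ≈ -53.541635, π⊥ = -4-15·τ' ≈ 0.541635 ∈ [-0.8, 0.6) ⇒ IN Λ
candidate 5: (m,n)=(-23,9) → π∥ = -23+9·τ ≈ 6.724981, π⊥ = -23+9·τ' ≈ -25.724981 ∉ [-0.8, 0.6) ⇒ out
candidate 6: (m,n)=(3,11) → π∥ = 3+11·τ ≈ 39.330532, π⊥ = 3+11·τ' ≈ -0.330532 ∈ [-0.8, 0.6) ⇒ IN Λ
candidate 7: (m,n)=(-5,-12) → π∥ = -5-12·τ ≈ -44.633308, π⊥ = -5-12·τ' ≈ -1.366692 ∉ [-0.8, 0.6) ⇒ out
candidate 8: (m,n)=(-22,10) → π∥ = -22+10·τ ≈ 11.027756, π⊥ = -22+10·τ' ≈ -25.027756 ∉ [-0.8, 0.6) ⇒ out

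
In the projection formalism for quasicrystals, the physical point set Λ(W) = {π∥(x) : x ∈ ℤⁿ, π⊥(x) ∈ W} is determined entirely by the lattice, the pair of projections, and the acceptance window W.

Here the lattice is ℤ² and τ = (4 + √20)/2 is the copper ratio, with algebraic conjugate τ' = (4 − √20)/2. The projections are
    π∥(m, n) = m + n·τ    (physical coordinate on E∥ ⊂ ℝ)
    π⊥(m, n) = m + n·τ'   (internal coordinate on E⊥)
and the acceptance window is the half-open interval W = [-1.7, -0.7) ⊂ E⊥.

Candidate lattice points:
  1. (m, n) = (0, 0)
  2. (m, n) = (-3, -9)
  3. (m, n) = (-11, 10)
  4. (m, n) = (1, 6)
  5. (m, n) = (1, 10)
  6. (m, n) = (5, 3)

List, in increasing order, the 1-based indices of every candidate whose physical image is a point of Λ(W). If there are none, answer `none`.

2, 5

Compute τ' = (4−√20)/2 = -0.236068, so π⊥(m,n) = m -0.236068·n.
#1 (0,0): internal coord 0 + (0)·τ' = +0.000000; +0.000000 ∉ [-1.7, -0.7) → out
#2 (-3,-9): internal coord -3 + (-9)·τ' = -0.875388; -0.875388 ∈ [-1.7, -0.7) → IN Λ
#3 (-11,10): internal coord -11 + (10)·τ' = -13.360680; -13.360680 ∉ [-1.7, -0.7) → out
#4 (1,6): internal coord 1 + (6)·τ' = -0.416408; -0.416408 ∉ [-1.7, -0.7) → out
#5 (1,10): internal coord 1 + (10)·τ' = -1.360680; -1.360680 ∈ [-1.7, -0.7) → IN Λ
#6 (5,3): internal coord 5 + (3)·τ' = +4.291796; +4.291796 ∉ [-1.7, -0.7) → out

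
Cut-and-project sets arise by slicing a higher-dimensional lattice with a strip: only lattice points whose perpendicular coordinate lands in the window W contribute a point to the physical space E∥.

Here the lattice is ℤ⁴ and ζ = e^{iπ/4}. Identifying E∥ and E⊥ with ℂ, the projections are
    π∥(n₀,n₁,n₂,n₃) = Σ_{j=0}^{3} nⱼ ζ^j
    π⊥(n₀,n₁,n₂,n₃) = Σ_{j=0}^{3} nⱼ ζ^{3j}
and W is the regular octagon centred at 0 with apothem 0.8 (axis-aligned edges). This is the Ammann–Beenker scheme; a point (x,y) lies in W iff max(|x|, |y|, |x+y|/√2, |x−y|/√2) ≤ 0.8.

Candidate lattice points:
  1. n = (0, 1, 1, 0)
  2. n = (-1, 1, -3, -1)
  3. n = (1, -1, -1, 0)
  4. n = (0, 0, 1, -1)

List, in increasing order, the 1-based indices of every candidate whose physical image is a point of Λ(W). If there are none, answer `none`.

1

π⊥(n) = n₀ + n₁ζ³ + n₂ζ⁶ + n₃ζ⁹ where ζ = e^{iπ/4}.
#1 (0, 1, 1, 0): internal (-0.707107, -0.292893); octagon support 0.707107 vs apothem 0.8 → ∈ W
#2 (-1, 1, -3, -1): internal (-2.414214, 3.000000); octagon support 3.828427 vs apothem 0.8 → ∉ W
#3 (1, -1, -1, 0): internal (1.707107, 0.292893); octagon support 1.707107 vs apothem 0.8 → ∉ W
#4 (0, 0, 1, -1): internal (-0.707107, -1.707107); octagon support 1.707107 vs apothem 0.8 → ∉ W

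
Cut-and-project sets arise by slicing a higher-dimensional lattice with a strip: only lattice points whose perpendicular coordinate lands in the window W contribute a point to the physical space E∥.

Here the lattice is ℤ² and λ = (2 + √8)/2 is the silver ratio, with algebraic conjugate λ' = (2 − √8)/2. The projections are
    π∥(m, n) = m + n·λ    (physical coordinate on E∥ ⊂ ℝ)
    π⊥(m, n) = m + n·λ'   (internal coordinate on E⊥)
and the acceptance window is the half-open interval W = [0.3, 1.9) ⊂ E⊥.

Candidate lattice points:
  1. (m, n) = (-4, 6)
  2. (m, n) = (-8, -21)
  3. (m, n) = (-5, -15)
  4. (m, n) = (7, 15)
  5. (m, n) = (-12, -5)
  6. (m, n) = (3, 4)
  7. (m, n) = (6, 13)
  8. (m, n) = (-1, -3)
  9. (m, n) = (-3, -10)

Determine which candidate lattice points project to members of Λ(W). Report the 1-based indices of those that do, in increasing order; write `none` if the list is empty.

2, 3, 4, 6, 7, 9

Numerically λ ≈ 2.414214 and λ' = −1/λ ≈ -0.414214.
candidate 1: (m,n)=(-4,6) → π∥ = -4+6·λ ≈ 10.485281, π⊥ = -4+6·λ' ≈ -6.485281 ∉ [0.3, 1.9) ⇒ out
candidate 2: (m,n)=(-8,-21) → π∥ = -8-21·λ ≈ -58.698485, π⊥ = -8-21·λ' ≈ 0.698485 ∈ [0.3, 1.9) ⇒ IN Λ
candidate 3: (m,n)=(-5,-15) → π∥ = -5-15·λ ≈ -41.213203, π⊥ = -5-15·λ' ≈ 1.213203 ∈ [0.3, 1.9) ⇒ IN Λ
candidate 4: (m,n)=(7,15) → π∥ = 7+15·λ ≈ 43.213203, π⊥ = 7+15·λ' ≈ 0.786797 ∈ [0.3, 1.9) ⇒ IN Λ
candidate 5: (m,n)=(-12,-5) → π∥ = -12-5·λ ≈ -24.071068, π⊥ = -12-5·λ' ≈ -9.928932 ∉ [0.3, 1.9) ⇒ out
candidate 6: (m,n)=(3,4) → π∥ = 3+4·λ ≈ 12.656854, π⊥ = 3+4·λ' ≈ 1.343146 ∈ [0.3, 1.9) ⇒ IN Λ
candidate 7: (m,n)=(6,13) → π∥ = 6+13·λ ≈ 37.384776, π⊥ = 6+13·λ' ≈ 0.615224 ∈ [0.3, 1.9) ⇒ IN Λ
candidate 8: (m,n)=(-1,-3) → π∥ = -1-3·λ ≈ -8.242641, π⊥ = -1-3·λ' ≈ 0.242641 ∉ [0.3, 1.9) ⇒ out
candidate 9: (m,n)=(-3,-10) → π∥ = -3-10·λ ≈ -27.142136, π⊥ = -3-10·λ' ≈ 1.142136 ∈ [0.3, 1.9) ⇒ IN Λ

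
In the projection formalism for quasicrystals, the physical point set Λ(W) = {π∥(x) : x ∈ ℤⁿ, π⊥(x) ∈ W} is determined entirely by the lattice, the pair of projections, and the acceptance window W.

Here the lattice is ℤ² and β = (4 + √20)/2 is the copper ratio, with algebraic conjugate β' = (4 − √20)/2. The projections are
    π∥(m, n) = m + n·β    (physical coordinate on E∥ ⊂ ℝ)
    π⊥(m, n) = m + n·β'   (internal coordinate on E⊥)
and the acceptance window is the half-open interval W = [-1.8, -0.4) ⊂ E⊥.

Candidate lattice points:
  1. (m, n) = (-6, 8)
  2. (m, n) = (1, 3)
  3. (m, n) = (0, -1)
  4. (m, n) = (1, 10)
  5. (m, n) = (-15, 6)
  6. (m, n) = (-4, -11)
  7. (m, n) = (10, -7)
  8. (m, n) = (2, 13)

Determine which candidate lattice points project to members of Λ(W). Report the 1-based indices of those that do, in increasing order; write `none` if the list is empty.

4, 6, 8

β' = (4−√20)/2 ≈ -0.236068.
[1] lift (-6,8): star map gives -7.888544; window check -1.8 ≤ -7.888544 < -0.4 is false → out
[2] lift (1,3): star map gives 0.291796; window check -1.8 ≤ 0.291796 < -0.4 is false → out
[3] lift (0,-1): star map gives 0.236068; window check -1.8 ≤ 0.236068 < -0.4 is false → out
[4] lift (1,10): star map gives -1.360680; window check -1.8 ≤ -1.360680 < -0.4 is true → IN Λ
[5] lift (-15,6): star map gives -16.416408; window check -1.8 ≤ -16.416408 < -0.4 is false → out
[6] lift (-4,-11): star map gives -1.403252; window check -1.8 ≤ -1.403252 < -0.4 is true → IN Λ
[7] lift (10,-7): star map gives 11.652476; window check -1.8 ≤ 11.652476 < -0.4 is false → out
[8] lift (2,13): star map gives -1.068884; window check -1.8 ≤ -1.068884 < -0.4 is true → IN Λ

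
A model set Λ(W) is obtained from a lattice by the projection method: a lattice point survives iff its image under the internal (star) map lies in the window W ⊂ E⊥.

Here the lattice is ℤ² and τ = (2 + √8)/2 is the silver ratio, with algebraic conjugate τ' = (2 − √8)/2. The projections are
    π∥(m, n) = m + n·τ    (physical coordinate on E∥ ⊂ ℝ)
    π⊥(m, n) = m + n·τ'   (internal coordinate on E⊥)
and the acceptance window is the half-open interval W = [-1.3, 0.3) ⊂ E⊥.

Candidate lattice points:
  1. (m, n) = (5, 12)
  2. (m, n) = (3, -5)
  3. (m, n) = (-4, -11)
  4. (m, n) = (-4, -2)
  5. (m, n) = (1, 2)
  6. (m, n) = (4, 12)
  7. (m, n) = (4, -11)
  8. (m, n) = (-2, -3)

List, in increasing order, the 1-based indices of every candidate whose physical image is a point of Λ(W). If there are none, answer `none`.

τ' = (2−√8)/2 ≈ -0.4142.
#1 (5,12): internal coord 5 + (12)·τ' = +0.0294; +0.0294 ∈ [-1.3, 0.3) → IN Λ
#2 (3,-5): internal coord 3 + (-5)·τ' = +5.0711; +5.0711 ∉ [-1.3, 0.3) → out
#3 (-4,-11): internal coord -4 + (-11)·τ' = +0.5563; +0.5563 ∉ [-1.3, 0.3) → out
#4 (-4,-2): internal coord -4 + (-2)·τ' = -3.1716; -3.1716 ∉ [-1.3, 0.3) → out
#5 (1,2): internal coord 1 + (2)·τ' = +0.1716; +0.1716 ∈ [-1.3, 0.3) → IN Λ
#6 (4,12): internal coord 4 + (12)·τ' = -0.9706; -0.9706 ∈ [-1.3, 0.3) → IN Λ
#7 (4,-11): internal coord 4 + (-11)·τ' = +8.5563; +8.5563 ∉ [-1.3, 0.3) → out
#8 (-2,-3): internal coord -2 + (-3)·τ' = -0.7574; -0.7574 ∈ [-1.3, 0.3) → IN Λ

1, 5, 6, 8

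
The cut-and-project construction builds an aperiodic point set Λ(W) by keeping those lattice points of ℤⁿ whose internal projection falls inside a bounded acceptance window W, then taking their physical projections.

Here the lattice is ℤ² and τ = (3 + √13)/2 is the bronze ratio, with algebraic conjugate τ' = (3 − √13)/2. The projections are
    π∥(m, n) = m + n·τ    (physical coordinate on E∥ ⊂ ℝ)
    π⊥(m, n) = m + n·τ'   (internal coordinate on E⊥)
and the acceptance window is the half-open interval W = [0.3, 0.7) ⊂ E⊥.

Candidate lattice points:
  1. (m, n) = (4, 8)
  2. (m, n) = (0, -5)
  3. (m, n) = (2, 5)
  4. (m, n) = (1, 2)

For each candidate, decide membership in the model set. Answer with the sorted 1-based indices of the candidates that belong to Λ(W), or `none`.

3, 4

τ' = (3−√13)/2 ≈ -0.30278.
candidate 1: (m,n)=(4,8) → π∥ = 4+8·τ ≈ 30.42221, π⊥ = 4+8·τ' ≈ 1.57779 ∉ [0.3, 0.7) ⇒ out
candidate 2: (m,n)=(0,-5) → π∥ = 0-5·τ ≈ -16.51388, π⊥ = 0-5·τ' ≈ 1.51388 ∉ [0.3, 0.7) ⇒ out
candidate 3: (m,n)=(2,5) → π∥ = 2+5·τ ≈ 18.51388, π⊥ = 2+5·τ' ≈ 0.48612 ∈ [0.3, 0.7) ⇒ IN Λ
candidate 4: (m,n)=(1,2) → π∥ = 1+2·τ ≈ 7.60555, π⊥ = 1+2·τ' ≈ 0.39445 ∈ [0.3, 0.7) ⇒ IN Λ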